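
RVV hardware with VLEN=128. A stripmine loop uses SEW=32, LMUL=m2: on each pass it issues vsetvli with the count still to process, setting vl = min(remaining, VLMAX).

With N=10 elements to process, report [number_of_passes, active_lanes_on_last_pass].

[iterations, last_vl] = [2, 2]

lanes per group: 128·2/32 = 8
N=10: ⌈10/8⌉ = 2 iters; last vl = 10 − 1×8 = 2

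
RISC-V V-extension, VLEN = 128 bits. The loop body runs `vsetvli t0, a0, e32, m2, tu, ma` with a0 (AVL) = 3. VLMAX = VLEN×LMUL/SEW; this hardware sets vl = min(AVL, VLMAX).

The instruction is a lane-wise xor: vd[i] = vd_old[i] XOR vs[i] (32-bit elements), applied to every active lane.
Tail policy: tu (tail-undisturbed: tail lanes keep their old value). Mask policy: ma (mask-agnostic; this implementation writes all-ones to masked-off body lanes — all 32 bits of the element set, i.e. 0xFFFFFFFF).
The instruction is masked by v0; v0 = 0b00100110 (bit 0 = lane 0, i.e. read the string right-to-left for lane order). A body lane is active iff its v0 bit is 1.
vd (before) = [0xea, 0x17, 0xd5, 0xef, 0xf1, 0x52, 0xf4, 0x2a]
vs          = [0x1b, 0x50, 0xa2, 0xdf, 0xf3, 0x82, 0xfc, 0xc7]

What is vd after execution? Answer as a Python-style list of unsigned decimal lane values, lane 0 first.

vd = [4294967295, 71, 119, 239, 241, 82, 244, 42]

lanes per group: 128·2/32 = 8
vl ← min(3, 8) = 3
vd[0] mask-off/ones -> 0xffffffff
vd[1] xor(0x17,0x50) -> 0x47
vd[2] xor(0xd5,0xa2) -> 0x77
vd[3] tail/keep -> 0xef
vd[4] tail/keep -> 0xf1
vd[5] tail/keep -> 0x52
vd[6] tail/keep -> 0xf4
vd[7] tail/keep -> 0x2a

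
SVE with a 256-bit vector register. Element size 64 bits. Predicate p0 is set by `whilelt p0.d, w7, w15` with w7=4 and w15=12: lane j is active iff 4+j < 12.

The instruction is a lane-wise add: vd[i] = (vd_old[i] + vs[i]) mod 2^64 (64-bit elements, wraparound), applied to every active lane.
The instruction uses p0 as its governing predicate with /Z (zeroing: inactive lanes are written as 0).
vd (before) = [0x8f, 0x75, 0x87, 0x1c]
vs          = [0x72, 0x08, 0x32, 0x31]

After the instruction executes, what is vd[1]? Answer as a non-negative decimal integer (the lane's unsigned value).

vd[1] = 125

256-bit reg / 64-bit elem → 4 lanes
p0[j] = (4+j < 12); true for j=0..3 → 4 lanes set
lane  0: add(0x8f,0x72) ⇒ 0x101
lane  1: add(0x75,0x08) ⇒ 0x7d
lane  2: add(0x87,0x32) ⇒ 0xb9
lane  3: add(0x1c,0x31) ⇒ 0x4d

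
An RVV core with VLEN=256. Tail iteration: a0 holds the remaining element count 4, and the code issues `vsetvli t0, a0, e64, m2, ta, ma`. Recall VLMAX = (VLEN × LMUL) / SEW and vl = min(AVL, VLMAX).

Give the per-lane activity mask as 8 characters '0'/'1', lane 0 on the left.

VLMAX = (256 × 2) / 64 = 8 lanes
AVL=4 ≤ VLMAX=8, so vl = 4
bits (lane 0 leftmost): 11110000

predicate = 11110000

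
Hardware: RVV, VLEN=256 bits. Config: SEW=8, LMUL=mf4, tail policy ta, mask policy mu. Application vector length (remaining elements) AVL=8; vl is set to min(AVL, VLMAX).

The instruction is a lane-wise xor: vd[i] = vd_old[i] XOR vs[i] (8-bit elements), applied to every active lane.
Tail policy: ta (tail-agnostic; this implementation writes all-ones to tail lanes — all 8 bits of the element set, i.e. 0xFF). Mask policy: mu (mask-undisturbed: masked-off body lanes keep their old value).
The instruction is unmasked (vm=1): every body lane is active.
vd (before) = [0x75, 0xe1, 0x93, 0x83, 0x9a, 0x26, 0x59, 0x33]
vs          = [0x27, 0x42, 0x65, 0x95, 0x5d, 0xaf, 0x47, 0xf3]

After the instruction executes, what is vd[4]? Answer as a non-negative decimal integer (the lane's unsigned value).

vd[4] = 199

lanes per group: 256·1/4/8 = 8
AVL=8 ≤ VLMAX=8, so vl = 8
vd[0] xor(0x75,0x27) -> 0x52
vd[1] xor(0xe1,0x42) -> 0xa3
vd[2] xor(0x93,0x65) -> 0xf6
vd[3] xor(0x83,0x95) -> 0x16
vd[4] xor(0x9a,0x5d) -> 0xc7
vd[5] xor(0x26,0xaf) -> 0x89
vd[6] xor(0x59,0x47) -> 0x1e
vd[7] xor(0x33,0xf3) -> 0xc0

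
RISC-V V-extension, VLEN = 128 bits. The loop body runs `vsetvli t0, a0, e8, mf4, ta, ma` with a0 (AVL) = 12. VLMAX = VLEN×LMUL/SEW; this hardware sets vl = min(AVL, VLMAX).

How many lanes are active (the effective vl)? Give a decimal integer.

lanes per group: 128·1/4/8 = 4
AVL=12 > VLMAX=4, so vl = 4

vl = 4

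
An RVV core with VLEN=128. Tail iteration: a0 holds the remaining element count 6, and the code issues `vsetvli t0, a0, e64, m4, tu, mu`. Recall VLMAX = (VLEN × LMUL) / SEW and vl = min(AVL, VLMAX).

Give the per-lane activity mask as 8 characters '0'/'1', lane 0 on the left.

predicate = 11111100

VLMAX = (128 × 4) / 64 = 8 lanes
vl = min(AVL, VLMAX) = min(6, 8) = 6
bits (lane 0 leftmost): 11111100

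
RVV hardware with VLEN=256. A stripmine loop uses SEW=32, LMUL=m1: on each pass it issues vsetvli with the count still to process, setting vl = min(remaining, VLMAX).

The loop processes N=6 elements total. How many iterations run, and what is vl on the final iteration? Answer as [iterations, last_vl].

[iterations, last_vl] = [1, 6]

lanes per group: 256·1/32 = 8
6 elements at 8/iter → 1 passes, remainder 6 on the last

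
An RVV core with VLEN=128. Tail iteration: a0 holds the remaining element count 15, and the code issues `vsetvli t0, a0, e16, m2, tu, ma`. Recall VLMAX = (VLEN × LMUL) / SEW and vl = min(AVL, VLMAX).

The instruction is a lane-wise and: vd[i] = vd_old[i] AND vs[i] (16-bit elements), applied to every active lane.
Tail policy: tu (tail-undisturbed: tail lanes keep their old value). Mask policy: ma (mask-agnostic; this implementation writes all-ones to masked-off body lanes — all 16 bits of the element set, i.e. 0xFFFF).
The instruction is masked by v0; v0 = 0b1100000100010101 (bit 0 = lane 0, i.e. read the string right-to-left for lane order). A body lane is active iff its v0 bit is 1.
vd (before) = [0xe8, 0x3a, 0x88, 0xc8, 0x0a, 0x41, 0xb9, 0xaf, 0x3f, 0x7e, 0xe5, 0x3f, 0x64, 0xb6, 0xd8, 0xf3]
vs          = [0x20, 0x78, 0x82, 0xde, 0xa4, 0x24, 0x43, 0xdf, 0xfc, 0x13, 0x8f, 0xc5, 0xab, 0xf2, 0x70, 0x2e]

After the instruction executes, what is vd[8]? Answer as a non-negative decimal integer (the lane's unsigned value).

lanes per group: 128·2/16 = 16
vl = min(AVL, VLMAX) = min(15, 16) = 15
[0] and(0xe8,0x20) = 0x20
[1] mask-off/ones = 0xffff
[2] and(0x88,0x82) = 0x80
[3] mask-off/ones = 0xffff
[4] and(0x0a,0xa4) = 0x00
[5] mask-off/ones = 0xffff
[6] mask-off/ones = 0xffff
[7] mask-off/ones = 0xffff
[8] and(0x3f,0xfc) = 0x3c
[9] mask-off/ones = 0xffff
[10] mask-off/ones = 0xffff
[11] mask-off/ones = 0xffff
[12] mask-off/ones = 0xffff
[13] mask-off/ones = 0xffff
[14] and(0xd8,0x70) = 0x50
[15] tail/keep = 0xf3

vd[8] = 60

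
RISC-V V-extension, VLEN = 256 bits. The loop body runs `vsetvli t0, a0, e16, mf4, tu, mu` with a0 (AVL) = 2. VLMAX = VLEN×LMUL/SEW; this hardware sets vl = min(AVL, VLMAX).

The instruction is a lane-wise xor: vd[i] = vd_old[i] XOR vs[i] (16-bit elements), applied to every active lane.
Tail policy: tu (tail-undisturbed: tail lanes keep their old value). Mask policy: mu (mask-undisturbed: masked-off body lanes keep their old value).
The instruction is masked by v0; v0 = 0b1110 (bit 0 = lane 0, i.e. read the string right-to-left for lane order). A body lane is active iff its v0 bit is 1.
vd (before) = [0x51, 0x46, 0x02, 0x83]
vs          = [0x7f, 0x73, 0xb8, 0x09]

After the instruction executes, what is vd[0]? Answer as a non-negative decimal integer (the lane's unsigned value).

vd[0] = 81

lanes per group: 256·1/4/16 = 4
AVL=2 ≤ VLMAX=4, so vl = 2
lane  0: mask-off/keep ⇒ 0x51
lane  1: xor(0x46,0x73) ⇒ 0x35
lane  2: tail/keep ⇒ 0x02
lane  3: tail/keep ⇒ 0x83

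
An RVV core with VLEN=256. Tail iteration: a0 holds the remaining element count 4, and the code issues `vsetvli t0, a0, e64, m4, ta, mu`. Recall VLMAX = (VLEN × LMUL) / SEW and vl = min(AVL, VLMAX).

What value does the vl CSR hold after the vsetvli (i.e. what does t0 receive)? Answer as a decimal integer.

vl = 4

lanes per group: 256·4/64 = 16
vl ← min(4, 16) = 4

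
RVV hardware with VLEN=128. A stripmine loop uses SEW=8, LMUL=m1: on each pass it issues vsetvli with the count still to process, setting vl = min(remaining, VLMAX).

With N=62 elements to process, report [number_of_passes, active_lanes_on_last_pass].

[iterations, last_vl] = [4, 14]

VLMAX = (128 × 1) / 8 = 16 lanes
N=62: ⌈62/16⌉ = 4 iters; last vl = 62 − 3×16 = 14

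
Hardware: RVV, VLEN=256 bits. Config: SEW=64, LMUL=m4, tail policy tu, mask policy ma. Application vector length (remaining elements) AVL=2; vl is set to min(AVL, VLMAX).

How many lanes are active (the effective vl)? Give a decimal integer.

lanes per group: 256·4/64 = 16
vl = min(AVL, VLMAX) = min(2, 16) = 2

vl = 2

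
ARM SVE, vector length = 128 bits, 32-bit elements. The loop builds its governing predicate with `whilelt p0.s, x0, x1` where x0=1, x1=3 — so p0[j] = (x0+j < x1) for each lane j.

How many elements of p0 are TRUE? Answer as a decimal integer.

vl = 2

register lanes = 128/32 = 4
active while 1+j < 3, i.e. j ∈ [0,2) capped at 4 ⇒ 2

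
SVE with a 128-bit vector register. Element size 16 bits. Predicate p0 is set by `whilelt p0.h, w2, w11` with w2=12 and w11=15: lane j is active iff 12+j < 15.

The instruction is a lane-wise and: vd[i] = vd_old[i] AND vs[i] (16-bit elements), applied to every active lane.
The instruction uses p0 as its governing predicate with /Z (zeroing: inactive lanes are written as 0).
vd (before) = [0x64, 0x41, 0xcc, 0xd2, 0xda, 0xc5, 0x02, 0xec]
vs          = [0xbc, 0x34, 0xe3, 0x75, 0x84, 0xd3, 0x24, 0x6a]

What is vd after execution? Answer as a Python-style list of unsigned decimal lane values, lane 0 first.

vd = [36, 0, 192, 0, 0, 0, 0, 0]

128-bit reg / 16-bit elem → 8 lanes
p0[j] = (12+j < 15); true for j=0..2 → 3 lanes set
  i=0: and(0x64,0xbc) → 36
  i=1: and(0x41,0x34) → 0
  i=2: and(0xcc,0xe3) → 192
  i=3: tail/zero → 0
  i=4: tail/zero → 0
  i=5: tail/zero → 0
  i=6: tail/zero → 0
  i=7: tail/zero → 0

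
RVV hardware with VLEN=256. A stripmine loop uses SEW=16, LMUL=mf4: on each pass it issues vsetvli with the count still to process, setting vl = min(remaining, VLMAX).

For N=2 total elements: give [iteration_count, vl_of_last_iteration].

[iterations, last_vl] = [1, 2]

lanes per group: 256·1/4/16 = 4
N=2: ⌈2/4⌉ = 1 iters; last vl = 2 − 0×4 = 2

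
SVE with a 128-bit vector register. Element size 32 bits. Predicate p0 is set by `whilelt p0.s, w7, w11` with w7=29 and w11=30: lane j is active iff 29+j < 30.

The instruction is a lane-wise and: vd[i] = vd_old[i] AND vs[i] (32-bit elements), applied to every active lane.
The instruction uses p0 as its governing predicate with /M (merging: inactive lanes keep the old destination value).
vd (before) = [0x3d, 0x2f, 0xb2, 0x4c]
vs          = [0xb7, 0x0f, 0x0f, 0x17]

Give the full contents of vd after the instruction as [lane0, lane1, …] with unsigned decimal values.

vd = [53, 47, 178, 76]

register lanes = 128/32 = 4
active while 29+j < 30, i.e. j ∈ [0,1) capped at 4 ⇒ 1
[0] and(0x3d,0xb7) = 0x35
[1] tail/keep = 0x2f
[2] tail/keep = 0xb2
[3] tail/keep = 0x4c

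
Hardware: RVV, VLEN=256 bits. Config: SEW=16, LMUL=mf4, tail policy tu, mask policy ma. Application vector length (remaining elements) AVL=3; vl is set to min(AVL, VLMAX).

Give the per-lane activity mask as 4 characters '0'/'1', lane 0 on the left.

predicate = 1110

VLMAX = (256 × 1/4) / 16 = 4 lanes
AVL=3 ≤ VLMAX=4, so vl = 3
bits (lane 0 leftmost): 1110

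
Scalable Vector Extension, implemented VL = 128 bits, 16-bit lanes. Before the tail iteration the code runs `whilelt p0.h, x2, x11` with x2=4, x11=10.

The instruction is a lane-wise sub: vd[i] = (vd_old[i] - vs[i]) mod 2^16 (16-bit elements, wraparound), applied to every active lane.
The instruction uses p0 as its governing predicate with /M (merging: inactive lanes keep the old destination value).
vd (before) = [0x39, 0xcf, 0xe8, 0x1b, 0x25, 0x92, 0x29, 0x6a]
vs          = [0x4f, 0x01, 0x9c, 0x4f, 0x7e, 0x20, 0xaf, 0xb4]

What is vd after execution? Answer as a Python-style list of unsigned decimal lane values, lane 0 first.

vd = [65514, 206, 76, 65484, 65447, 114, 41, 106]

register lanes = 128/16 = 8
p0[j] = (4+j < 10); true for j=0..5 → 6 lanes set
[0] sub(0x39,0x4f) = 0xffea
[1] sub(0xcf,0x01) = 0xce
[2] sub(0xe8,0x9c) = 0x4c
[3] sub(0x1b,0x4f) = 0xffcc
[4] sub(0x25,0x7e) = 0xffa7
[5] sub(0x92,0x20) = 0x72
[6] tail/keep = 0x29
[7] tail/keep = 0x6a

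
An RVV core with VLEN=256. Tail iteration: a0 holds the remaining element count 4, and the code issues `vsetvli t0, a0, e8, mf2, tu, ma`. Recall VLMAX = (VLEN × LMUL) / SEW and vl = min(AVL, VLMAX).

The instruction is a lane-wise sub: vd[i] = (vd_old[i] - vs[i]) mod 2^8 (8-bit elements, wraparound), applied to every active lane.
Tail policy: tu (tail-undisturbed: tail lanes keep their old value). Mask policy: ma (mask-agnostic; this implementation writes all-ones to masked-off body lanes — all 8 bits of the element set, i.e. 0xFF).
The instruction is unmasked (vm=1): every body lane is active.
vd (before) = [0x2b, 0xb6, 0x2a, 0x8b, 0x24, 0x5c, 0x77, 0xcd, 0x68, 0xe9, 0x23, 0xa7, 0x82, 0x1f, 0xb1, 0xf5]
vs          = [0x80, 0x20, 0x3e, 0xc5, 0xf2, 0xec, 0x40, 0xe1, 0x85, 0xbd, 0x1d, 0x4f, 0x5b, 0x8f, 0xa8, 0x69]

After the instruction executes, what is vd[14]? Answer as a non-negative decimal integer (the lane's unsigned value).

VLMAX = VLEN×LMUL/SEW = 256×1/2/8 = 16
AVL=4 ≤ VLMAX=16, so vl = 4
[0] sub(0x2b,0x80) = 0xab
[1] sub(0xb6,0x20) = 0x96
[2] sub(0x2a,0x3e) = 0xec
[3] sub(0x8b,0xc5) = 0xc6
[4] tail/keep = 0x24
[5] tail/keep = 0x5c
[6] tail/keep = 0x77
[7] tail/keep = 0xcd
[8] tail/keep = 0x68
[9] tail/keep = 0xe9
[10] tail/keep = 0x23
[11] tail/keep = 0xa7
[12] tail/keep = 0x82
[13] tail/keep = 0x1f
[14] tail/keep = 0xb1
[15] tail/keep = 0xf5

vd[14] = 177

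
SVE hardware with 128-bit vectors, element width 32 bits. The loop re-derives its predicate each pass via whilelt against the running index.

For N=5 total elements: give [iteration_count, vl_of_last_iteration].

[iterations, last_vl] = [2, 1]

128-bit reg / 32-bit elem → 4 lanes
5 elements at 4/iter → 2 passes, remainder 1 on the last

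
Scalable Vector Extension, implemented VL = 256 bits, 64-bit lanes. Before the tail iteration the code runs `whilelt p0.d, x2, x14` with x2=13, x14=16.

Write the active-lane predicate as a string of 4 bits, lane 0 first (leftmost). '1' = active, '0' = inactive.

predicate = 1110

256-bit reg / 64-bit elem → 4 lanes
active while 13+j < 16, i.e. j ∈ [0,3) capped at 4 ⇒ 3
bits (lane 0 leftmost): 1110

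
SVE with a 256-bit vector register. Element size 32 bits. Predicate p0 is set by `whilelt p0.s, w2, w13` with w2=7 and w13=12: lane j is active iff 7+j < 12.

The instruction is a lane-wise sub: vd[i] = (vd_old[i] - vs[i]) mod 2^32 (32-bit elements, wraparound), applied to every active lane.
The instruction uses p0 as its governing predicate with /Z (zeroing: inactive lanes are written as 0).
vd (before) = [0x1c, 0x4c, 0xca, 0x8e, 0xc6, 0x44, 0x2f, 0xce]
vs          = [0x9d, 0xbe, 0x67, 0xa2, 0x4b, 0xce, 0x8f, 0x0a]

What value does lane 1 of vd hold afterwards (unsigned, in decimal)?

vd[1] = 4294967182

lane count: 256 div 32 = 8
whilelt: lane j active iff 7+j < 12 → j < 5 → 5 active
vd[0] sub(0x1c,0x9d) -> 0xffffff7f
vd[1] sub(0x4c,0xbe) -> 0xffffff8e
vd[2] sub(0xca,0x67) -> 0x63
vd[3] sub(0x8e,0xa2) -> 0xffffffec
vd[4] sub(0xc6,0x4b) -> 0x7b
vd[5] tail/zero -> 0x00
vd[6] tail/zero -> 0x00
vd[7] tail/zero -> 0x00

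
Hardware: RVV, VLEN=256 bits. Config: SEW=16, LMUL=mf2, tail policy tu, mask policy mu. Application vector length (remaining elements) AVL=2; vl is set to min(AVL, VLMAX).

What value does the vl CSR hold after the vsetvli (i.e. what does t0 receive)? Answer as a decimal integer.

VLMAX = (256 × 1/2) / 16 = 8 lanes
vl ← min(2, 8) = 2

vl = 2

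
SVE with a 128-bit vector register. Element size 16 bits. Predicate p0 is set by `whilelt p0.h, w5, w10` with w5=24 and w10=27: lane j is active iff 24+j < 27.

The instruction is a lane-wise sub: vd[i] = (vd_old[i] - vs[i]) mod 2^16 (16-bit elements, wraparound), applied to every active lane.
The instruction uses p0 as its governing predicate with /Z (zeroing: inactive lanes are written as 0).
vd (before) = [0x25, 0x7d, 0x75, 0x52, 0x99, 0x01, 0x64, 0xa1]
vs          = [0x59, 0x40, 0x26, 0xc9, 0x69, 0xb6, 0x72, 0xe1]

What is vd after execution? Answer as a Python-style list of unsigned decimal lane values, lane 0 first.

vd = [65484, 61, 79, 0, 0, 0, 0, 0]

128-bit reg / 16-bit elem → 8 lanes
p0[j] = (24+j < 27); true for j=0..2 → 3 lanes set
[0] sub(0x25,0x59) = 0xffcc
[1] sub(0x7d,0x40) = 0x3d
[2] sub(0x75,0x26) = 0x4f
[3] tail/zero = 0x00
[4] tail/zero = 0x00
[5] tail/zero = 0x00
[6] tail/zero = 0x00
[7] tail/zero = 0x00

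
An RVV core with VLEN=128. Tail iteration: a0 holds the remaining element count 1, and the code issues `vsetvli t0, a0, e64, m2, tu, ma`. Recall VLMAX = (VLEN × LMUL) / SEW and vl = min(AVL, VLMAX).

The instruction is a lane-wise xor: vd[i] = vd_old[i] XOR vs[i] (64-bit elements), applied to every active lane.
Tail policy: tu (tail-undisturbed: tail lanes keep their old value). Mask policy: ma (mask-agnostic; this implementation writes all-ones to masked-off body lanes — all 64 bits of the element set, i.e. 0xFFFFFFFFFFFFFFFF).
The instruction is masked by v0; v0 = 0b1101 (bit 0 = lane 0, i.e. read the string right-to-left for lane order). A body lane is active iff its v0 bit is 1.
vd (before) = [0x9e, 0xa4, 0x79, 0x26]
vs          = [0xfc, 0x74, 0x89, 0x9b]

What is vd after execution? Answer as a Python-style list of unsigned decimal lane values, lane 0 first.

vd = [98, 164, 121, 38]

lanes per group: 128·2/64 = 4
vl = min(AVL, VLMAX) = min(1, 4) = 1
[0] xor(0x9e,0xfc) = 0x62
[1] tail/keep = 0xa4
[2] tail/keep = 0x79
[3] tail/keep = 0x26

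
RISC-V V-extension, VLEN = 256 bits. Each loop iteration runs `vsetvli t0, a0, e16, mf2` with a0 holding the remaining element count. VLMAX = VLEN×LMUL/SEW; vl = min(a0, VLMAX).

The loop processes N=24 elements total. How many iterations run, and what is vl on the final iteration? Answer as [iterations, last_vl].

[iterations, last_vl] = [3, 8]

VLMAX = (256 × 1/2) / 16 = 8 lanes
iterations = ceil(24/8) = 3; final-pass vl = 8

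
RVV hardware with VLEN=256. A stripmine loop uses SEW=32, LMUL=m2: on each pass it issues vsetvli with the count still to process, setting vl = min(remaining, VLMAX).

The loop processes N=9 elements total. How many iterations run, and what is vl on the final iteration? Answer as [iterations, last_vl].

[iterations, last_vl] = [1, 9]

lanes per group: 256·2/32 = 16
N=9: ⌈9/16⌉ = 1 iters; last vl = 9 − 0×16 = 9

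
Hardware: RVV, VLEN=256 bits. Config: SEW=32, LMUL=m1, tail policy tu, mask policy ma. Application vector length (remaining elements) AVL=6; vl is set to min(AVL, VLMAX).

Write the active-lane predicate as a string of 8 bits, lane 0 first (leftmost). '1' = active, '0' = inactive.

lanes per group: 256·1/32 = 8
vl = min(AVL, VLMAX) = min(6, 8) = 6
bits (lane 0 leftmost): 11111100

predicate = 11111100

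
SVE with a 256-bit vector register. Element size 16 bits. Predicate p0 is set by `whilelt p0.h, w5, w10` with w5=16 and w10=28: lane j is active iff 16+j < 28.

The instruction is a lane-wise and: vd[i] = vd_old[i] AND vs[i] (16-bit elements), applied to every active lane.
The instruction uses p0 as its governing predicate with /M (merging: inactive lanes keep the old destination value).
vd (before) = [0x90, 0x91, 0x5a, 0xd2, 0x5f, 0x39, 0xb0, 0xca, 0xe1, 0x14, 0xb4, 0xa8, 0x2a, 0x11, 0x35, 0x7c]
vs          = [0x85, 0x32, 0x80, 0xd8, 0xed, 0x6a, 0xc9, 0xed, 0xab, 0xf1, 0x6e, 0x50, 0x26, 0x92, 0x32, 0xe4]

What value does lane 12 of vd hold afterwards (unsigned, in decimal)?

vd[12] = 42

256-bit reg / 16-bit elem → 16 lanes
active while 16+j < 28, i.e. j ∈ [0,12) capped at 16 ⇒ 12
[0] and(0x90,0x85) = 0x80
[1] and(0x91,0x32) = 0x10
[2] and(0x5a,0x80) = 0x00
[3] and(0xd2,0xd8) = 0xd0
[4] and(0x5f,0xed) = 0x4d
[5] and(0x39,0x6a) = 0x28
[6] and(0xb0,0xc9) = 0x80
[7] and(0xca,0xed) = 0xc8
[8] and(0xe1,0xab) = 0xa1
[9] and(0x14,0xf1) = 0x10
[10] and(0xb4,0x6e) = 0x24
[11] and(0xa8,0x50) = 0x00
[12] tail/keep = 0x2a
[13] tail/keep = 0x11
[14] tail/keep = 0x35
[15] tail/keep = 0x7c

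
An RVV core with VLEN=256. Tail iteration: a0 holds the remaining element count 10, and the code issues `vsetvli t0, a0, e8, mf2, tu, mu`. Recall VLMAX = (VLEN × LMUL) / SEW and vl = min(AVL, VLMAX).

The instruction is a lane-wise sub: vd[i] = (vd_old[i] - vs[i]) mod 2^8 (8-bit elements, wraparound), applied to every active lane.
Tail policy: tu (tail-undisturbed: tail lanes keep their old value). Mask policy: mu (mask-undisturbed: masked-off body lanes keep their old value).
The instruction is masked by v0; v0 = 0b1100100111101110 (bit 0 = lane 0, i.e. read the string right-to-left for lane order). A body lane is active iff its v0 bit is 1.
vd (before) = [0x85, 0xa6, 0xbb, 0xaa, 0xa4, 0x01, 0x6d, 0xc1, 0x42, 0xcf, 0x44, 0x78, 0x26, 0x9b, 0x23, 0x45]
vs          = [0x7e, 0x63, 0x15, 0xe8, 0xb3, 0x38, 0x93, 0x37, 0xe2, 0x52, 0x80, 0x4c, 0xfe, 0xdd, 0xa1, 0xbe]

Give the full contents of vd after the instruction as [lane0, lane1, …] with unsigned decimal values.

VLMAX = VLEN×LMUL/SEW = 256×1/2/8 = 16
AVL=10 ≤ VLMAX=16, so vl = 10
  i=0: mask-off/keep → 133
  i=1: sub(0xa6,0x63) → 67
  i=2: sub(0xbb,0x15) → 166
  i=3: sub(0xaa,0xe8) → 194
  i=4: mask-off/keep → 164
  i=5: sub(0x01,0x38) → 201
  i=6: sub(0x6d,0x93) → 218
  i=7: sub(0xc1,0x37) → 138
  i=8: sub(0x42,0xe2) → 96
  i=9: mask-off/keep → 207
  i=10: tail/keep → 68
  i=11: tail/keep → 120
  i=12: tail/keep → 38
  i=13: tail/keep → 155
  i=14: tail/keep → 35
  i=15: tail/keep → 69

vd = [133, 67, 166, 194, 164, 201, 218, 138, 96, 207, 68, 120, 38, 155, 35, 69]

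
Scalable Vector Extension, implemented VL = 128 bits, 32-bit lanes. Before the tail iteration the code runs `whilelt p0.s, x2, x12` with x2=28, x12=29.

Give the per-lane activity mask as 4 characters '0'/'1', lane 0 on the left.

predicate = 1000

register lanes = 128/32 = 4
whilelt: lane j active iff 28+j < 29 → j < 1 → 1 active
bits (lane 0 leftmost): 1000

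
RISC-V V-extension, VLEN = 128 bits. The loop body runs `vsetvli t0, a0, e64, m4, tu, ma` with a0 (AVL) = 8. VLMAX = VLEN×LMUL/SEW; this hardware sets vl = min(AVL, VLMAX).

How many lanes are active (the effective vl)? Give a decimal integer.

vl = 8

VLMAX = (128 × 4) / 64 = 8 lanes
vl = min(AVL, VLMAX) = min(8, 8) = 8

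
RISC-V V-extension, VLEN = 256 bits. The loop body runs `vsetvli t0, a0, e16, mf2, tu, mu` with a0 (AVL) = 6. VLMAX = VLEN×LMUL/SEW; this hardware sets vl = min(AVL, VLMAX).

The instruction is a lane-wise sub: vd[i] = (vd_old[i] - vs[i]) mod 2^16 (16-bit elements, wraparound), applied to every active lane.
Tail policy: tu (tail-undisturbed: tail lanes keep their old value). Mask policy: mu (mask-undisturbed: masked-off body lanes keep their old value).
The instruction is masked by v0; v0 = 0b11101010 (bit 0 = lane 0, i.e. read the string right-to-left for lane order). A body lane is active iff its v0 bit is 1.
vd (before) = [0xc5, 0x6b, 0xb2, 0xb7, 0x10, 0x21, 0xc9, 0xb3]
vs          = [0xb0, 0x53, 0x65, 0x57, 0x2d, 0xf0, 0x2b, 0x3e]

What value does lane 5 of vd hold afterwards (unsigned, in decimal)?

VLMAX = (256 × 1/2) / 16 = 8 lanes
vl ← min(6, 8) = 6
vd[0] mask-off/keep -> 0xc5
vd[1] sub(0x6b,0x53) -> 0x18
vd[2] mask-off/keep -> 0xb2
vd[3] sub(0xb7,0x57) -> 0x60
vd[4] mask-off/keep -> 0x10
vd[5] sub(0x21,0xf0) -> 0xff31
vd[6] tail/keep -> 0xc9
vd[7] tail/keep -> 0xb3

vd[5] = 65329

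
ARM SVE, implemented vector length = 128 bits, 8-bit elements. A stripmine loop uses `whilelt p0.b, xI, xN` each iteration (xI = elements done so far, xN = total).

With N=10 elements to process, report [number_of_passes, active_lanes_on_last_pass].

register lanes = 128/8 = 16
10 elements at 16/iter → 1 passes, remainder 10 on the last

[iterations, last_vl] = [1, 10]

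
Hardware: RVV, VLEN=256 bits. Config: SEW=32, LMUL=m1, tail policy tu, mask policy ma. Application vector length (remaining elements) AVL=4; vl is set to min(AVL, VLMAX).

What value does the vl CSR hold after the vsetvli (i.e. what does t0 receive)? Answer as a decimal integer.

VLMAX = (256 × 1) / 32 = 8 lanes
AVL=4 ≤ VLMAX=8, so vl = 4

vl = 4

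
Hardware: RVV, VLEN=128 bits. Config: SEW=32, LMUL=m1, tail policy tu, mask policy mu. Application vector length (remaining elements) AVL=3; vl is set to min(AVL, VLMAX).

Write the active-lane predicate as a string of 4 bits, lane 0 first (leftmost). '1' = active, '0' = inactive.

VLMAX = (128 × 1) / 32 = 4 lanes
AVL=3 ≤ VLMAX=4, so vl = 3
bits (lane 0 leftmost): 1110

predicate = 1110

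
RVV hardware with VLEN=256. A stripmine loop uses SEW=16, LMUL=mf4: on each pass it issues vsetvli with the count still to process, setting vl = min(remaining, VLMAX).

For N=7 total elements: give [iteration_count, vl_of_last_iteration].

[iterations, last_vl] = [2, 3]

VLMAX = VLEN×LMUL/SEW = 256×1/4/16 = 4
7 elements at 4/iter → 2 passes, remainder 3 on the last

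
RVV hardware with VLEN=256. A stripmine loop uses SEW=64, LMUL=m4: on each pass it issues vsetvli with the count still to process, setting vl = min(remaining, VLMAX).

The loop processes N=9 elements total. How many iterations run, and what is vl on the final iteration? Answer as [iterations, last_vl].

lanes per group: 256·4/64 = 16
iterations = ceil(9/16) = 1; final-pass vl = 9

[iterations, last_vl] = [1, 9]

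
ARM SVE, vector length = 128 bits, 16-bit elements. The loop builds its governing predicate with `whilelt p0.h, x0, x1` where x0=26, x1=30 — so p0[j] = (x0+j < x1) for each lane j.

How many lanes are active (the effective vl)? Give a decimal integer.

vl = 4

register lanes = 128/16 = 8
whilelt: lane j active iff 26+j < 30 → j < 4 → 4 active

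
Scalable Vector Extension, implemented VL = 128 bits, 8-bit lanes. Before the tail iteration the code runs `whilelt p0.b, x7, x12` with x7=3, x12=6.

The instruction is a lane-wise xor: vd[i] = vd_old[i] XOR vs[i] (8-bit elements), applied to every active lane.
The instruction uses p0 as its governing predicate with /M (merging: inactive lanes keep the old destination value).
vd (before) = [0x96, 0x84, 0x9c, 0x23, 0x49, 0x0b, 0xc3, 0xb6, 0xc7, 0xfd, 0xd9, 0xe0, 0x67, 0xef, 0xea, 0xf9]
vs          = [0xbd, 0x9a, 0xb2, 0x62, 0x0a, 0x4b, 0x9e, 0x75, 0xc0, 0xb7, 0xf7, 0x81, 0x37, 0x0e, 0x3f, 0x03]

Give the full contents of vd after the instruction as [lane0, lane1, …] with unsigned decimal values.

lane count: 128 div 8 = 16
active while 3+j < 6, i.e. j ∈ [0,3) capped at 16 ⇒ 3
  i=0: xor(0x96,0xbd) → 43
  i=1: xor(0x84,0x9a) → 30
  i=2: xor(0x9c,0xb2) → 46
  i=3: tail/keep → 35
  i=4: tail/keep → 73
  i=5: tail/keep → 11
  i=6: tail/keep → 195
  i=7: tail/keep → 182
  i=8: tail/keep → 199
  i=9: tail/keep → 253
  i=10: tail/keep → 217
  i=11: tail/keep → 224
  i=12: tail/keep → 103
  i=13: tail/keep → 239
  i=14: tail/keep → 234
  i=15: tail/keep → 249

vd = [43, 30, 46, 35, 73, 11, 195, 182, 199, 253, 217, 224, 103, 239, 234, 249]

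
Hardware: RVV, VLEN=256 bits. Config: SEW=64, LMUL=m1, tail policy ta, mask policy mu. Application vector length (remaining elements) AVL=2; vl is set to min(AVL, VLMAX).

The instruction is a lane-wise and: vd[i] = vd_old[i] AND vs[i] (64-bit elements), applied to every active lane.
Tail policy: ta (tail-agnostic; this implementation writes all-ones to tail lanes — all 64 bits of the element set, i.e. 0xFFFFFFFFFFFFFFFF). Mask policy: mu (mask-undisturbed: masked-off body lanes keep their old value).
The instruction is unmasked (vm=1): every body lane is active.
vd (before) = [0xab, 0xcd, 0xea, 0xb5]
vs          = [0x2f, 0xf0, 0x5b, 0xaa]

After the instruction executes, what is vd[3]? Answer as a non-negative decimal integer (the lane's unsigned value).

VLMAX = VLEN×LMUL/SEW = 256×1/64 = 4
AVL=2 ≤ VLMAX=4, so vl = 2
  i=0: and(0xab,0x2f) → 43
  i=1: and(0xcd,0xf0) → 192
  i=2: tail/ones → 18446744073709551615
  i=3: tail/ones → 18446744073709551615

vd[3] = 18446744073709551615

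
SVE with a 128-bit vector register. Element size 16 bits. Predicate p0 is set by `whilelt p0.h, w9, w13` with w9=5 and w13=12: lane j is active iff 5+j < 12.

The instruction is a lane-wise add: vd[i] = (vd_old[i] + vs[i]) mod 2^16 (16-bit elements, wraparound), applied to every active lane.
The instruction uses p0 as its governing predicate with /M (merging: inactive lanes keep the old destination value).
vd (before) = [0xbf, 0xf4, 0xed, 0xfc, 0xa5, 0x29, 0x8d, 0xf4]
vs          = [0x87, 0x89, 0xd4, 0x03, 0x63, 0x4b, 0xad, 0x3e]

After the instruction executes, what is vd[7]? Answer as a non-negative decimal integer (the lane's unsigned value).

lane count: 128 div 16 = 8
active while 5+j < 12, i.e. j ∈ [0,7) capped at 8 ⇒ 7
lane  0: add(0xbf,0x87) ⇒ 0x146
lane  1: add(0xf4,0x89) ⇒ 0x17d
lane  2: add(0xed,0xd4) ⇒ 0x1c1
lane  3: add(0xfc,0x03) ⇒ 0xff
lane  4: add(0xa5,0x63) ⇒ 0x108
lane  5: add(0x29,0x4b) ⇒ 0x74
lane  6: add(0x8d,0xad) ⇒ 0x13a
lane  7: tail/keep ⇒ 0xf4

vd[7] = 244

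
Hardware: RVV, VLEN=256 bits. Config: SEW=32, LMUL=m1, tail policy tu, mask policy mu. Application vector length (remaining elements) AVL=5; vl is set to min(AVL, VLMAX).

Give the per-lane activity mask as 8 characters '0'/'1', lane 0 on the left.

predicate = 11111000

VLMAX = VLEN×LMUL/SEW = 256×1/32 = 8
vl ← min(5, 8) = 5
bits (lane 0 leftmost): 11111000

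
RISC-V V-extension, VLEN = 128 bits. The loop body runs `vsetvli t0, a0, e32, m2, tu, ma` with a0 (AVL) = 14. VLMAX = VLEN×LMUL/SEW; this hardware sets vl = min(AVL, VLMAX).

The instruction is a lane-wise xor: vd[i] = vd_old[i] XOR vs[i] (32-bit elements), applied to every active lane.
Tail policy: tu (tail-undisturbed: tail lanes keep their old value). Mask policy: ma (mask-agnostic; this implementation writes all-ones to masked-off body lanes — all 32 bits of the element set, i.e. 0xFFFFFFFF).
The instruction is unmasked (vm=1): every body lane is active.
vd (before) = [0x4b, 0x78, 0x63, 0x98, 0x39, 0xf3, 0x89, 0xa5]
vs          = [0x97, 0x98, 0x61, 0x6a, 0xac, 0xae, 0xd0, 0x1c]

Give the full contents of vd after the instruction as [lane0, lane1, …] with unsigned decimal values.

vd = [220, 224, 2, 242, 149, 93, 89, 185]

lanes per group: 128·2/32 = 8
AVL=14 > VLMAX=8, so vl = 8
vd[0] xor(0x4b,0x97) -> 0xdc
vd[1] xor(0x78,0x98) -> 0xe0
vd[2] xor(0x63,0x61) -> 0x02
vd[3] xor(0x98,0x6a) -> 0xf2
vd[4] xor(0x39,0xac) -> 0x95
vd[5] xor(0xf3,0xae) -> 0x5d
vd[6] xor(0x89,0xd0) -> 0x59
vd[7] xor(0xa5,0x1c) -> 0xb9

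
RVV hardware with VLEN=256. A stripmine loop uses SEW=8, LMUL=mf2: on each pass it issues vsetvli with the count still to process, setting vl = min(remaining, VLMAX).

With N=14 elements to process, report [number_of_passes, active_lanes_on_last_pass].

[iterations, last_vl] = [1, 14]

VLMAX = VLEN×LMUL/SEW = 256×1/2/8 = 16
iterations = ceil(14/16) = 1; final-pass vl = 14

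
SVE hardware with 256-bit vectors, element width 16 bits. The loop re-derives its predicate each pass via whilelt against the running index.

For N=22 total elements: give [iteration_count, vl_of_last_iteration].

256-bit reg / 16-bit elem → 16 lanes
22 elements at 16/iter → 2 passes, remainder 6 on the last

[iterations, last_vl] = [2, 6]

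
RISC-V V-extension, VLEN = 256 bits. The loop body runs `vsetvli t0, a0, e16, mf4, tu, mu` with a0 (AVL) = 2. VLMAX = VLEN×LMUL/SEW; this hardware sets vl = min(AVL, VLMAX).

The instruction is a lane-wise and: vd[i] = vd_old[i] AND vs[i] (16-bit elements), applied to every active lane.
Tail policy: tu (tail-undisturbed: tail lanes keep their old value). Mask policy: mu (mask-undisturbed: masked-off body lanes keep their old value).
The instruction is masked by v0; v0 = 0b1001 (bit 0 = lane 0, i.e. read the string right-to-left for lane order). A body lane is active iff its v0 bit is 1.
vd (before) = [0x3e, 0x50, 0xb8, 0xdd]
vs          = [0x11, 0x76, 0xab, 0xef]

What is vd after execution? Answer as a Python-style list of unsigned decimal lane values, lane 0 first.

VLMAX = (256 × 1/4) / 16 = 4 lanes
vl ← min(2, 4) = 2
lane  0: and(0x3e,0x11) ⇒ 0x10
lane  1: mask-off/keep ⇒ 0x50
lane  2: tail/keep ⇒ 0xb8
lane  3: tail/keep ⇒ 0xdd

vd = [16, 80, 184, 221]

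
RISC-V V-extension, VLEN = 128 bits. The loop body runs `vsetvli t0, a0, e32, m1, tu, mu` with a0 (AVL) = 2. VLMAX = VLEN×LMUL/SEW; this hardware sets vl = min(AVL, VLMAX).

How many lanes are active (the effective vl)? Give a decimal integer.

vl = 2

VLMAX = (128 × 1) / 32 = 4 lanes
AVL=2 ≤ VLMAX=4, so vl = 2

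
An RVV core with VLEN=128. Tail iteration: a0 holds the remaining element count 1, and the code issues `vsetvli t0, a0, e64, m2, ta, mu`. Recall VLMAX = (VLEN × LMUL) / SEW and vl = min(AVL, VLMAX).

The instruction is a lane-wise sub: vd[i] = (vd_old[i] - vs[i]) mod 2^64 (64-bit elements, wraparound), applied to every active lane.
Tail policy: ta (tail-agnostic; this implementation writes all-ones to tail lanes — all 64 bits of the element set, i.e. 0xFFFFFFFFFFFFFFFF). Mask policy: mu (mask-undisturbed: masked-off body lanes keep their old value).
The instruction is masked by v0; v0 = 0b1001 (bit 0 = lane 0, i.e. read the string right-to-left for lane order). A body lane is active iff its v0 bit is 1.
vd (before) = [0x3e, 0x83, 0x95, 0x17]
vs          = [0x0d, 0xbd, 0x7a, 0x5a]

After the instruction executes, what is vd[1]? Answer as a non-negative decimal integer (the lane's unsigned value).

lanes per group: 128·2/64 = 4
AVL=1 ≤ VLMAX=4, so vl = 1
  i=0: sub(0x3e,0x0d) → 49
  i=1: tail/ones → 18446744073709551615
  i=2: tail/ones → 18446744073709551615
  i=3: tail/ones → 18446744073709551615

vd[1] = 18446744073709551615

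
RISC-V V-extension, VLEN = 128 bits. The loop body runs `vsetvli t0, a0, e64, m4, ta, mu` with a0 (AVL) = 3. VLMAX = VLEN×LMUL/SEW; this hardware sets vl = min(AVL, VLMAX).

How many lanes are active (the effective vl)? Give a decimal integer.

vl = 3

VLMAX = (128 × 4) / 64 = 8 lanes
AVL=3 ≤ VLMAX=8, so vl = 3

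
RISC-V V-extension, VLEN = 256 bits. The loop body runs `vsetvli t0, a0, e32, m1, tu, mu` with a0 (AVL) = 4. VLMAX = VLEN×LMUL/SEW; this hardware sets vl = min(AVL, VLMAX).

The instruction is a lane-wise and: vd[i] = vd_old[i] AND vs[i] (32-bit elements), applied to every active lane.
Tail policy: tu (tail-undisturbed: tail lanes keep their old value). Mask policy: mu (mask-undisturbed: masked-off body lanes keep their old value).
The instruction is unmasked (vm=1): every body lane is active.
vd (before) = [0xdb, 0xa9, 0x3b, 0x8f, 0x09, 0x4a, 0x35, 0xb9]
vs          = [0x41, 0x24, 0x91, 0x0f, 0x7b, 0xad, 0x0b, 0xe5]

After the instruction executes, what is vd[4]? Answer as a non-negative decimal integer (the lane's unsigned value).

vd[4] = 9

lanes per group: 256·1/32 = 8
AVL=4 ≤ VLMAX=8, so vl = 4
[0] and(0xdb,0x41) = 0x41
[1] and(0xa9,0x24) = 0x20
[2] and(0x3b,0x91) = 0x11
[3] and(0x8f,0x0f) = 0x0f
[4] tail/keep = 0x09
[5] tail/keep = 0x4a
[6] tail/keep = 0x35
[7] tail/keep = 0xb9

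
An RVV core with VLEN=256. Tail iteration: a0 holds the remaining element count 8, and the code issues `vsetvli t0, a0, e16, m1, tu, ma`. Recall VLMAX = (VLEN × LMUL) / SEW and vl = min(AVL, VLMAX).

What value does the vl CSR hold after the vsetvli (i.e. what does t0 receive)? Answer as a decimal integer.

lanes per group: 256·1/16 = 16
AVL=8 ≤ VLMAX=16, so vl = 8

vl = 8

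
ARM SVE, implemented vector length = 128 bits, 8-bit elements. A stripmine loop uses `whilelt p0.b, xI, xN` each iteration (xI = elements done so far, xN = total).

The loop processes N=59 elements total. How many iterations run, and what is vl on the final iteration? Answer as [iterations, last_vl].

lane count: 128 div 8 = 16
N=59: ⌈59/16⌉ = 4 iters; last vl = 59 − 3×16 = 11

[iterations, last_vl] = [4, 11]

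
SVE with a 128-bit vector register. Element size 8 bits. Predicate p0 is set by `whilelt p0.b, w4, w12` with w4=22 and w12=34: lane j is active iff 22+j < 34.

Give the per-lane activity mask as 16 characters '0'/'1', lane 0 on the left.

lane count: 128 div 8 = 16
active while 22+j < 34, i.e. j ∈ [0,12) capped at 16 ⇒ 12
bits (lane 0 leftmost): 1111111111110000

predicate = 1111111111110000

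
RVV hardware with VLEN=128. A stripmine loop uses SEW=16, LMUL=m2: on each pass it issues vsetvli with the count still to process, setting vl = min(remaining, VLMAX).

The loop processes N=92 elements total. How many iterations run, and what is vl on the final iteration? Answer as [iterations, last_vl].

VLMAX = (128 × 2) / 16 = 16 lanes
iterations = ceil(92/16) = 6; final-pass vl = 12

[iterations, last_vl] = [6, 12]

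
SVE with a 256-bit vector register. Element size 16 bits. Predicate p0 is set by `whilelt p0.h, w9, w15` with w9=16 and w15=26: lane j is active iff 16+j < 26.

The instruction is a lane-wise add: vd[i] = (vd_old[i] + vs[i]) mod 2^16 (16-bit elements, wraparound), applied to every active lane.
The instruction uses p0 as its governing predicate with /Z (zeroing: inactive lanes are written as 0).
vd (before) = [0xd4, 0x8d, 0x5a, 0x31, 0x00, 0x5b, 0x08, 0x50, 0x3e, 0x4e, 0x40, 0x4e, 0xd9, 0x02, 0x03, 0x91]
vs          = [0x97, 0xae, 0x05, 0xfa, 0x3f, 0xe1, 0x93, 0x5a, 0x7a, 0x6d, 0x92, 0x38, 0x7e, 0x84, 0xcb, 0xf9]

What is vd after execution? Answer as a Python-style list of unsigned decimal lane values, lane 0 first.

vd = [363, 315, 95, 299, 63, 316, 155, 170, 184, 187, 0, 0, 0, 0, 0, 0]

register lanes = 256/16 = 16
p0[j] = (16+j < 26); true for j=0..9 → 10 lanes set
lane  0: add(0xd4,0x97) ⇒ 0x16b
lane  1: add(0x8d,0xae) ⇒ 0x13b
lane  2: add(0x5a,0x05) ⇒ 0x5f
lane  3: add(0x31,0xfa) ⇒ 0x12b
lane  4: add(0x00,0x3f) ⇒ 0x3f
lane  5: add(0x5b,0xe1) ⇒ 0x13c
lane  6: add(0x08,0x93) ⇒ 0x9b
lane  7: add(0x50,0x5a) ⇒ 0xaa
lane  8: add(0x3e,0x7a) ⇒ 0xb8
lane  9: add(0x4e,0x6d) ⇒ 0xbb
lane 10: tail/zero ⇒ 0x00
lane 11: tail/zero ⇒ 0x00
lane 12: tail/zero ⇒ 0x00
lane 13: tail/zero ⇒ 0x00
lane 14: tail/zero ⇒ 0x00
lane 15: tail/zero ⇒ 0x00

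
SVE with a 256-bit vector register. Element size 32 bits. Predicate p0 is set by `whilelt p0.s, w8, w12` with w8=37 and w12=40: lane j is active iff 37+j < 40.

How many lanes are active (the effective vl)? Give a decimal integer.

register lanes = 256/32 = 8
active while 37+j < 40, i.e. j ∈ [0,3) capped at 8 ⇒ 3

vl = 3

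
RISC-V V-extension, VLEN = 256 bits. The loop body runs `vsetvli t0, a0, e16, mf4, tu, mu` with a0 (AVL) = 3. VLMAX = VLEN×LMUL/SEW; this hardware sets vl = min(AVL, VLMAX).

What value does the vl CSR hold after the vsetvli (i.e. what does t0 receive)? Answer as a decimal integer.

VLMAX = VLEN×LMUL/SEW = 256×1/4/16 = 4
AVL=3 ≤ VLMAX=4, so vl = 3

vl = 3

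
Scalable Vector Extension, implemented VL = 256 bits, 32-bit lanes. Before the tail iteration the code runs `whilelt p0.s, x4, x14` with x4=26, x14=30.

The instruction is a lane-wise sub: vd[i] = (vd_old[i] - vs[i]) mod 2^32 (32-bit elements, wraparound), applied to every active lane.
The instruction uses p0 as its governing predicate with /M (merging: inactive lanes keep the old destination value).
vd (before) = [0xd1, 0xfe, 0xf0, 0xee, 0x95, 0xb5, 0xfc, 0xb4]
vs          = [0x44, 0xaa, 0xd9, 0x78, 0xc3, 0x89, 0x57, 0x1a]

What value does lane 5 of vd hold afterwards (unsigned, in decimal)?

vd[5] = 181

lane count: 256 div 32 = 8
active while 26+j < 30, i.e. j ∈ [0,4) capped at 8 ⇒ 4
vd[0] sub(0xd1,0x44) -> 0x8d
vd[1] sub(0xfe,0xaa) -> 0x54
vd[2] sub(0xf0,0xd9) -> 0x17
vd[3] sub(0xee,0x78) -> 0x76
vd[4] tail/keep -> 0x95
vd[5] tail/keep -> 0xb5
vd[6] tail/keep -> 0xfc
vd[7] tail/keep -> 0xb4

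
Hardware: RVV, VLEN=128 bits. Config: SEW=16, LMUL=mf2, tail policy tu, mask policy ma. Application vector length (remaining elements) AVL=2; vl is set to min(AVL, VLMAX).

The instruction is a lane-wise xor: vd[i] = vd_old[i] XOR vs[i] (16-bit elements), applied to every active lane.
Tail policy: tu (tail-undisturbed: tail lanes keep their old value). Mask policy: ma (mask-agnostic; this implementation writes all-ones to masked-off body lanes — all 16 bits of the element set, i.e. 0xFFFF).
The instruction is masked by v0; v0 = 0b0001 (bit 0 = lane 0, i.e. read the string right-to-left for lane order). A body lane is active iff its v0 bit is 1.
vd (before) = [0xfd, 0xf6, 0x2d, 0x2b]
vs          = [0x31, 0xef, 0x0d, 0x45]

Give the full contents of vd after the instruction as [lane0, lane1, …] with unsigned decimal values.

vd = [204, 65535, 45, 43]

VLMAX = VLEN×LMUL/SEW = 128×1/2/16 = 4
vl ← min(2, 4) = 2
  i=0: xor(0xfd,0x31) → 204
  i=1: mask-off/ones → 65535
  i=2: tail/keep → 45
  i=3: tail/keep → 43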